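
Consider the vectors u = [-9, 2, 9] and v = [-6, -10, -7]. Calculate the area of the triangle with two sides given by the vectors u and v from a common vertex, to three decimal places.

86.413

i: 2·(-7) - 9·(-10) = -14 - (-90) = 76
j: 9·(-6) - (-9)·(-7) = -54 - 63 = -117
k: (-9)·(-10) - 2·(-6) = 90 - (-12) = 102
u × v = (76, -117, 102)
|u × v| = √(76² + (-117)² + 102²) = √29869 ≈ 172.8265
area = ½ · 172.8265 ≈ 86.413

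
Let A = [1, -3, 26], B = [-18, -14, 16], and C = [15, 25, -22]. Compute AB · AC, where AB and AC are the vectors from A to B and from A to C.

AB = B − A = (-19, -11, -10)
AC = C − A = (14, 28, -48)
AB · AC = (-19)·14 + (-11)·28 + (-10)·(-48) = -266 - 308 + 480 = -94

-94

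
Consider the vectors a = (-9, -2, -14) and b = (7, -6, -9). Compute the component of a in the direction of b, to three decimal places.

a · b = (-9)·7 + (-2)·(-6) + (-14)·(-9) = -63 + 12 + 126 = 75
|b| = √(49 + 36 + 81) = √166 ≈ 12.8841
comp_b a = 75 / √166 ≈ 5.821

5.821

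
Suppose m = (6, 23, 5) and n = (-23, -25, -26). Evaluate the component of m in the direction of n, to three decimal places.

m · n = 6·(-23) + 23·(-25) + 5·(-26) = -138 - 575 - 130 = -843
|n| = √(529 + 625 + 676) = √1830 ≈ 42.7785
comp_n m = -843 / √1830 ≈ -19.706

-19.706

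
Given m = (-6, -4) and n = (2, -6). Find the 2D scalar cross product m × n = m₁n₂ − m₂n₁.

44

(-6)·(-6) - (-4)·2 = 36 - (-8) = 44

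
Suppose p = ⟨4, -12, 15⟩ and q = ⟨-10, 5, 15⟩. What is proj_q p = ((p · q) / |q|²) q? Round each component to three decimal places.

(-3.571, 1.786, 5.357)

p · q = 4·(-10) + (-12)·5 + 15·15 = -40 - 60 + 225 = 125
|q|² = 100 + 25 + 225 = 350
proj_q p = (125/350) · (-10, 5, 15) ≈ (-3.571, 1.786, 5.357)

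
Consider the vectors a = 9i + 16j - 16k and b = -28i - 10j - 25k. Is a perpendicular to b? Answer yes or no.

no

a · b = 9·(-28) + 16·(-10) + (-16)·(-25) = -252 - 160 + 400 = -12
Nonzero, so the vectors are not orthogonal.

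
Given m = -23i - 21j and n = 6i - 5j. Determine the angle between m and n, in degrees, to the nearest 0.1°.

m · n = (-23)·6 + (-21)·(-5) = -138 + 105 = -33
|m|² = 529 + 441 = 970,  |m| = √970 ≈ 31.144823
|n|² = 36 + 25 = 61,  |n| = √61 ≈ 7.810250
cos θ = -33 / (31.144823 · 7.810250) ≈ -0.13566
θ = arccos(-0.13566) ≈ 97.8°

97.8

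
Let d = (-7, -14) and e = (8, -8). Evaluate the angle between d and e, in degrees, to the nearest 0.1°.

71.6

d · e = (-7)·8 + (-14)·(-8) = -56 + 112 = 56
|d|² = 49 + 196 = 245,  |d| = √245 ≈ 15.652476
|e|² = 64 + 64 = 128,  |e| = √128 ≈ 11.313708
cos θ = 56 / (15.652476 · 11.313708) ≈ 0.31623
θ = arccos(0.31623) ≈ 71.6°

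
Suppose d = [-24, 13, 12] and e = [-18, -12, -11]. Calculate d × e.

(1, -480, 522)

i: 13·(-11) - 12·(-12) = -143 - (-144) = 1
j: 12·(-18) - (-24)·(-11) = -216 - 264 = -480
k: (-24)·(-12) - 13·(-18) = 288 - (-234) = 522
d × e = (1, -480, 522)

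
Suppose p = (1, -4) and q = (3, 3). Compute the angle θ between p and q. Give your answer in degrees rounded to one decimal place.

p · q = 1·3 + (-4)·3 = 3 - 12 = -9
|p|² = 1 + 16 = 17,  |p| = √17 ≈ 4.123106
|q|² = 9 + 9 = 18,  |q| = √18 ≈ 4.242641
cos θ = -9 / (4.123106 · 4.242641) ≈ -0.51450
θ = arccos(-0.51450) ≈ 121.0°

121.0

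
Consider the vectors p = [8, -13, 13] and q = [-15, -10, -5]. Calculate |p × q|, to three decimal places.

i: (-13)·(-5) - 13·(-10) = 65 - (-130) = 195
j: 13·(-15) - 8·(-5) = -195 - (-40) = -155
k: 8·(-10) - (-13)·(-15) = -80 - 195 = -275
p × q = (195, -155, -275)
|p × q| = √(195² + (-155)² + (-275)²) = √137675 ≈ 371.0458

371.046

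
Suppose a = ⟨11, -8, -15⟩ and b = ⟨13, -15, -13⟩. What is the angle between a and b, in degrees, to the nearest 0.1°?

17.6

a · b = 11·13 + (-8)·(-15) + (-15)·(-13) = 143 + 120 + 195 = 458
|a|² = 121 + 64 + 225 = 410,  |a| = √410 ≈ 20.248457
|b|² = 169 + 225 + 169 = 563,  |b| = √563 ≈ 23.727621
cos θ = 458 / (20.248457 · 23.727621) ≈ 0.95328
θ = arccos(0.95328) ≈ 17.6°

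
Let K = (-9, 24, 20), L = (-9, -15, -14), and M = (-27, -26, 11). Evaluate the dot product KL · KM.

KL = L − K = (0, -39, -34)
KM = M − K = (-18, -50, -9)
KL · KM = 0·(-18) + (-39)·(-50) + (-34)·(-9) = 0 + 1950 + 306 = 2256

2256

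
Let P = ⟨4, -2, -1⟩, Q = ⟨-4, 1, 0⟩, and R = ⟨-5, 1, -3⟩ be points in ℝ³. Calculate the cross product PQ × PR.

PQ = (-8, 3, 1)
PR = (-9, 3, -2)
i: 3·(-2) - 1·3 = -6 - 3 = -9
j: 1·(-9) - (-8)·(-2) = -9 - 16 = -25
k: (-8)·3 - 3·(-9) = -24 - (-27) = 3
PQ × PR = (-9, -25, 3)

(-9, -25, 3)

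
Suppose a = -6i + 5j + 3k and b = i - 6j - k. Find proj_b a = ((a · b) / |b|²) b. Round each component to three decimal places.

a · b = (-6)·1 + 5·(-6) + 3·(-1) = -6 - 30 - 3 = -39
|b|² = 1 + 36 + 1 = 38
proj_b a = (-39/38) · (1, -6, -1) ≈ (-1.026, 6.158, 1.026)

(-1.026, 6.158, 1.026)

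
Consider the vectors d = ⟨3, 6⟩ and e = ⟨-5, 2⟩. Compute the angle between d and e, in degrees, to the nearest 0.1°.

94.8

d · e = 3·(-5) + 6·2 = -15 + 12 = -3
|d|² = 9 + 36 = 45,  |d| = √45 ≈ 6.708204
|e|² = 25 + 4 = 29,  |e| = √29 ≈ 5.385165
cos θ = -3 / (6.708204 · 5.385165) ≈ -0.08305
θ = arccos(-0.08305) ≈ 94.8°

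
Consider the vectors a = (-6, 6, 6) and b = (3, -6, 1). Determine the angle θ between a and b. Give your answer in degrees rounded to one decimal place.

a · b = (-6)·3 + 6·(-6) + 6·1 = -18 - 36 + 6 = -48
|a|² = 36 + 36 + 36 = 108,  |a| = √108 ≈ 10.392305
|b|² = 9 + 36 + 1 = 46,  |b| = √46 ≈ 6.782330
cos θ = -48 / (10.392305 · 6.782330) ≈ -0.68101
θ = arccos(-0.68101) ≈ 132.9°

132.9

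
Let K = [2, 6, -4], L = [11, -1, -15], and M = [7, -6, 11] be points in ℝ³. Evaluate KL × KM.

(-237, -190, -73)

KL = (9, -7, -11)
KM = (5, -12, 15)
i: (-7)·15 - (-11)·(-12) = -105 - 132 = -237
j: (-11)·5 - 9·15 = -55 - 135 = -190
k: 9·(-12) - (-7)·5 = -108 - (-35) = -73
KL × KM = (-237, -190, -73)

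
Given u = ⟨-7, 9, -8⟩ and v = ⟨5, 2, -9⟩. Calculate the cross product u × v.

i: 9·(-9) - (-8)·2 = -81 - (-16) = -65
j: (-8)·5 - (-7)·(-9) = -40 - 63 = -103
k: (-7)·2 - 9·5 = -14 - 45 = -59
u × v = (-65, -103, -59)

(-65, -103, -59)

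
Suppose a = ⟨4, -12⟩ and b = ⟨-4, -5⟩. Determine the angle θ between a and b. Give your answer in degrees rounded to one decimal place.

a · b = 4·(-4) + (-12)·(-5) = -16 + 60 = 44
|a|² = 16 + 144 = 160,  |a| = √160 ≈ 12.649111
|b|² = 16 + 25 = 41,  |b| = √41 ≈ 6.403124
cos θ = 44 / (12.649111 · 6.403124) ≈ 0.54325
θ = arccos(0.54325) ≈ 57.1°

57.1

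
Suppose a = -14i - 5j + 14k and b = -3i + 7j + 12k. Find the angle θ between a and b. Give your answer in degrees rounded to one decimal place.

a · b = (-14)·(-3) + (-5)·7 + 14·12 = 42 - 35 + 168 = 175
|a|² = 196 + 25 + 196 = 417,  |a| = √417 ≈ 20.420578
|b|² = 9 + 49 + 144 = 202,  |b| = √202 ≈ 14.212670
cos θ = 175 / (20.420578 · 14.212670) ≈ 0.60297
θ = arccos(0.60297) ≈ 52.9°

52.9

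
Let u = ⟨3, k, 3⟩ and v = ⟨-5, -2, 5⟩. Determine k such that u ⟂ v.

0

u · v = 3·(-5) + k·(-2) + 3·5 = 0 - 2k
Set equal to 0: -2k = 0, so k = 0.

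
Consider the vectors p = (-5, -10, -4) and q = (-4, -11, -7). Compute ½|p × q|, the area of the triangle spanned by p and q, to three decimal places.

i: (-10)·(-7) - (-4)·(-11) = 70 - 44 = 26
j: (-4)·(-4) - (-5)·(-7) = 16 - 35 = -19
k: (-5)·(-11) - (-10)·(-4) = 55 - 40 = 15
p × q = (26, -19, 15)
|p × q| = √(26² + (-19)² + 15²) = √1262 ≈ 35.5246
area = ½ · 35.5246 ≈ 17.762

17.762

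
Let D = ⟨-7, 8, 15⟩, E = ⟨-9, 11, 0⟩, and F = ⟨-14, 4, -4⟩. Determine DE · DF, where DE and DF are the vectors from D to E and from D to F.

DE = E − D = (-2, 3, -15)
DF = F − D = (-7, -4, -19)
DE · DF = (-2)·(-7) + 3·(-4) + (-15)·(-19) = 14 - 12 + 285 = 287

287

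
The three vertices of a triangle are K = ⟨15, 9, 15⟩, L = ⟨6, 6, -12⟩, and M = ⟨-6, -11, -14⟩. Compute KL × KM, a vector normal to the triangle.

KL = (-9, -3, -27)
KM = (-21, -20, -29)
i: (-3)·(-29) - (-27)·(-20) = 87 - 540 = -453
j: (-27)·(-21) - (-9)·(-29) = 567 - 261 = 306
k: (-9)·(-20) - (-3)·(-21) = 180 - 63 = 117
KL × KM = (-453, 306, 117)

(-453, 306, 117)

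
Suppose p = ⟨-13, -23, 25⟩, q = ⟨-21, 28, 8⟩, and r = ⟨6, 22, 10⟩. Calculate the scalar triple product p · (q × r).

q × r:
i: 28·10 - 8·22 = 280 - 176 = 104
j: 8·6 - (-21)·10 = 48 - (-210) = 258
k: (-21)·22 - 28·6 = -462 - 168 = -630
q × r = (104, 258, -630)
p · (q × r) = (-13)·104 + (-23)·258 + 25·(-630) = -1352 - 5934 - 15750 = -23036

-23036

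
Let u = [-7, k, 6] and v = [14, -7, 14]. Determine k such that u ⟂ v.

u · v = (-7)·14 + k·(-7) + 6·14 = -14 - 7k
Set equal to 0: -7k = 14, so k = -2.

-2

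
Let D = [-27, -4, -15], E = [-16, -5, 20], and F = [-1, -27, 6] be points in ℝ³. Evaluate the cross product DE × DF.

DE = (11, -1, 35)
DF = (26, -23, 21)
i: (-1)·21 - 35·(-23) = -21 - (-805) = 784
j: 35·26 - 11·21 = 910 - 231 = 679
k: 11·(-23) - (-1)·26 = -253 - (-26) = -227
DE × DF = (784, 679, -227)

(784, 679, -227)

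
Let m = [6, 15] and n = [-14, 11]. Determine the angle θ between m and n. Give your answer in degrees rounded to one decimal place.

m · n = 6·(-14) + 15·11 = -84 + 165 = 81
|m|² = 36 + 225 = 261,  |m| = √261 ≈ 16.155494
|n|² = 196 + 121 = 317,  |n| = √317 ≈ 17.804494
cos θ = 81 / (16.155494 · 17.804494) ≈ 0.28160
θ = arccos(0.28160) ≈ 73.6°

73.6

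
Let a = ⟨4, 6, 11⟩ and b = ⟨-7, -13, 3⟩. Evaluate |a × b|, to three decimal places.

i: 6·3 - 11·(-13) = 18 - (-143) = 161
j: 11·(-7) - 4·3 = -77 - 12 = -89
k: 4·(-13) - 6·(-7) = -52 - (-42) = -10
a × b = (161, -89, -10)
|a × b| = √(161² + (-89)² + (-10)²) = √33942 ≈ 184.2335

184.234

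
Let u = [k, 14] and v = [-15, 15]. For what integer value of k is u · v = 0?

u · v = k·(-15) + 14·15 = 210 - 15k
Set equal to 0: -15k = -210, so k = 14.

14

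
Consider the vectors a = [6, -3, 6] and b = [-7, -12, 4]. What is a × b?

i: (-3)·4 - 6·(-12) = -12 - (-72) = 60
j: 6·(-7) - 6·4 = -42 - 24 = -66
k: 6·(-12) - (-3)·(-7) = -72 - 21 = -93
a × b = (60, -66, -93)

(60, -66, -93)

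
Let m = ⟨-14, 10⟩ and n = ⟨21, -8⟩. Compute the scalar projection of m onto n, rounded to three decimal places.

-16.643

m · n = (-14)·21 + 10·(-8) = -294 - 80 = -374
|n| = √(441 + 64) = √505 ≈ 22.4722
comp_n m = -374 / √505 ≈ -16.643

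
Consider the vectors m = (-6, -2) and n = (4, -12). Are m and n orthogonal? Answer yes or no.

m · n = (-6)·4 + (-2)·(-12) = -24 + 24 = 0
Zero, so the vectors are orthogonal.

yes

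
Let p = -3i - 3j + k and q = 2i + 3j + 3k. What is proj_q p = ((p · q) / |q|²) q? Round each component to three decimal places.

p · q = (-3)·2 + (-3)·3 + 1·3 = -6 - 9 + 3 = -12
|q|² = 4 + 9 + 9 = 22
proj_q p = (-12/22) · (2, 3, 3) ≈ (-1.091, -1.636, -1.636)

(-1.091, -1.636, -1.636)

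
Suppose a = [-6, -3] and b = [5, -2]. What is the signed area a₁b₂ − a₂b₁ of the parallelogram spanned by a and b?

(-6)·(-2) - (-3)·5 = 12 - (-15) = 27

27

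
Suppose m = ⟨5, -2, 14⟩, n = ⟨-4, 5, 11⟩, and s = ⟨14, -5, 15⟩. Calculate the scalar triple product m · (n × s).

n × s:
i: 5·15 - 11·(-5) = 75 - (-55) = 130
j: 11·14 - (-4)·15 = 154 - (-60) = 214
k: (-4)·(-5) - 5·14 = 20 - 70 = -50
n × s = (130, 214, -50)
m · (n × s) = 5·130 + (-2)·214 + 14·(-50) = 650 - 428 - 700 = -478

-478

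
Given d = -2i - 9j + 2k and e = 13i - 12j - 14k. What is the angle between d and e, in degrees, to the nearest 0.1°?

75.3

d · e = (-2)·13 + (-9)·(-12) + 2·(-14) = -26 + 108 - 28 = 54
|d|² = 4 + 81 + 4 = 89,  |d| = √89 ≈ 9.433981
|e|² = 169 + 144 + 196 = 509,  |e| = √509 ≈ 22.561028
cos θ = 54 / (9.433981 · 22.561028) ≈ 0.25371
θ = arccos(0.25371) ≈ 75.3°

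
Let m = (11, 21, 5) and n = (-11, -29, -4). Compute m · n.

-750

m · n = 11·(-11) + 21·(-29) + 5·(-4) = -121 - 609 - 20 = -750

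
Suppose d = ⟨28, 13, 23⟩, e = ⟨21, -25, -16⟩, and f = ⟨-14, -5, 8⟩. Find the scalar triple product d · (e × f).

e × f:
i: (-25)·8 - (-16)·(-5) = -200 - 80 = -280
j: (-16)·(-14) - 21·8 = 224 - 168 = 56
k: 21·(-5) - (-25)·(-14) = -105 - 350 = -455
e × f = (-280, 56, -455)
d · (e × f) = 28·(-280) + 13·56 + 23·(-455) = -7840 + 728 - 10465 = -17577

-17577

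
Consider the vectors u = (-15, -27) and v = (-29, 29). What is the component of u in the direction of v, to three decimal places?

-8.485

u · v = (-15)·(-29) + (-27)·29 = 435 - 783 = -348
|v| = √(841 + 841) = √1682 ≈ 41.0122
comp_v u = -348 / √1682 ≈ -8.485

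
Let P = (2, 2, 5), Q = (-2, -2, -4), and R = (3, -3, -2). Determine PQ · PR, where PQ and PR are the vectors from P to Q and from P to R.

79

PQ = Q − P = (-4, -4, -9)
PR = R − P = (1, -5, -7)
PQ · PR = (-4)·1 + (-4)·(-5) + (-9)·(-7) = -4 + 20 + 63 = 79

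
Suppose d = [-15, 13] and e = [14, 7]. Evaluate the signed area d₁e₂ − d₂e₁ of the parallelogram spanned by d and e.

(-15)·7 - 13·14 = -105 - 182 = -287

-287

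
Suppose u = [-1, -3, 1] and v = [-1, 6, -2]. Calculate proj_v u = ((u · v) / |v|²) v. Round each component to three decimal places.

u · v = (-1)·(-1) + (-3)·6 + 1·(-2) = 1 - 18 - 2 = -19
|v|² = 1 + 36 + 4 = 41
proj_v u = (-19/41) · (-1, 6, -2) ≈ (0.463, -2.780, 0.927)

(0.463, -2.780, 0.927)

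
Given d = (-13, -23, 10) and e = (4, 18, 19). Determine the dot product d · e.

-276

d · e = (-13)·4 + (-23)·18 + 10·19 = -52 - 414 + 190 = -276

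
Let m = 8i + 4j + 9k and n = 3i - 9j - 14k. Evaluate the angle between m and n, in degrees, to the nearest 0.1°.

m · n = 8·3 + 4·(-9) + 9·(-14) = 24 - 36 - 126 = -138
|m|² = 64 + 16 + 81 = 161,  |m| = √161 ≈ 12.688578
|n|² = 9 + 81 + 196 = 286,  |n| = √286 ≈ 16.911535
cos θ = -138 / (12.688578 · 16.911535) ≈ -0.64311
θ = arccos(-0.64311) ≈ 130.0°

130.0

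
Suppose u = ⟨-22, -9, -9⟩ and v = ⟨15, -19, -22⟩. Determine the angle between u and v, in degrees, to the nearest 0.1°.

u · v = (-22)·15 + (-9)·(-19) + (-9)·(-22) = -330 + 171 + 198 = 39
|u|² = 484 + 81 + 81 = 646,  |u| = √646 ≈ 25.416530
|v|² = 225 + 361 + 484 = 1070,  |v| = √1070 ≈ 32.710854
cos θ = 39 / (25.416530 · 32.710854) ≈ 0.04691
θ = arccos(0.04691) ≈ 87.3°

87.3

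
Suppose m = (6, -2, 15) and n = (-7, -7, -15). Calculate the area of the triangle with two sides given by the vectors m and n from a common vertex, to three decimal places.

73.461

i: (-2)·(-15) - 15·(-7) = 30 - (-105) = 135
j: 15·(-7) - 6·(-15) = -105 - (-90) = -15
k: 6·(-7) - (-2)·(-7) = -42 - 14 = -56
m × n = (135, -15, -56)
|m × n| = √(135² + (-15)² + (-56)²) = √21586 ≈ 146.9217
area = ½ · 146.9217 ≈ 73.461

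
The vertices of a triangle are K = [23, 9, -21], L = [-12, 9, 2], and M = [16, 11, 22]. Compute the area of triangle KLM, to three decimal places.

KL = (-35, 0, 23),  KM = (-7, 2, 43)
i: 0·43 - 23·2 = 0 - 46 = -46
j: 23·(-7) - (-35)·43 = -161 - (-1505) = 1344
k: (-35)·2 - 0·(-7) = -70 - 0 = -70
KL × KM = (-46, 1344, -70)
|KL × KM| = √1813352 ≈ 1346.6076
area = ½ · 1346.6076 ≈ 673.304

673.304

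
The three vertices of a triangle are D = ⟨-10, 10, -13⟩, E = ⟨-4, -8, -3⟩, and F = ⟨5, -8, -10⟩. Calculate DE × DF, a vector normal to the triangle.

(126, 132, 162)

DE = (6, -18, 10)
DF = (15, -18, 3)
i: (-18)·3 - 10·(-18) = -54 - (-180) = 126
j: 10·15 - 6·3 = 150 - 18 = 132
k: 6·(-18) - (-18)·15 = -108 - (-270) = 162
DE × DF = (126, 132, 162)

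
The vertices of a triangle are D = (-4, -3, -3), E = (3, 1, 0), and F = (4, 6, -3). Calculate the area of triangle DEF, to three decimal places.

DE = (7, 4, 3),  DF = (8, 9, 0)
i: 4·0 - 3·9 = 0 - 27 = -27
j: 3·8 - 7·0 = 24 - 0 = 24
k: 7·9 - 4·8 = 63 - 32 = 31
DE × DF = (-27, 24, 31)
|DE × DF| = √2266 ≈ 47.6025
area = ½ · 47.6025 ≈ 23.801

23.801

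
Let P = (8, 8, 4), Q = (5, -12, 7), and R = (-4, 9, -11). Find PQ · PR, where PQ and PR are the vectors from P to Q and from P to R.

PQ = Q − P = (-3, -20, 3)
PR = R − P = (-12, 1, -15)
PQ · PR = (-3)·(-12) + (-20)·1 + 3·(-15) = 36 - 20 - 45 = -29

-29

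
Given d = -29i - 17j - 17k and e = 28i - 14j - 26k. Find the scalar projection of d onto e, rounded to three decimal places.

d · e = (-29)·28 + (-17)·(-14) + (-17)·(-26) = -812 + 238 + 442 = -132
|e| = √(784 + 196 + 676) = √1656 ≈ 40.6940
comp_e d = -132 / √1656 ≈ -3.244

-3.244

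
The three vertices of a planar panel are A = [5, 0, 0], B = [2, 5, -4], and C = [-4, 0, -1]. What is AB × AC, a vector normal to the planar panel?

(-5, 33, 45)

AB = (-3, 5, -4)
AC = (-9, 0, -1)
i: 5·(-1) - (-4)·0 = -5 - 0 = -5
j: (-4)·(-9) - (-3)·(-1) = 36 - 3 = 33
k: (-3)·0 - 5·(-9) = 0 - (-45) = 45
AB × AC = (-5, 33, 45)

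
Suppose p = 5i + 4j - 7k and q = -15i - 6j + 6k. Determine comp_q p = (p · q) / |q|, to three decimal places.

-8.182

p · q = 5·(-15) + 4·(-6) + (-7)·6 = -75 - 24 - 42 = -141
|q| = √(225 + 36 + 36) = √297 ≈ 17.2337
comp_q p = -141 / √297 ≈ -8.182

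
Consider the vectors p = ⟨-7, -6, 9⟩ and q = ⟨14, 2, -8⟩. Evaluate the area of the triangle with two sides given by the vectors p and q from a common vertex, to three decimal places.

i: (-6)·(-8) - 9·2 = 48 - 18 = 30
j: 9·14 - (-7)·(-8) = 126 - 56 = 70
k: (-7)·2 - (-6)·14 = -14 - (-84) = 70
p × q = (30, 70, 70)
|p × q| = √(30² + 70² + 70²) = √10700 ≈ 103.4408
area = ½ · 103.4408 ≈ 51.720

51.720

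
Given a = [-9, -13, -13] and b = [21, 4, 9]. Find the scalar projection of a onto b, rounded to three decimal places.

a · b = (-9)·21 + (-13)·4 + (-13)·9 = -189 - 52 - 117 = -358
|b| = √(441 + 16 + 81) = √538 ≈ 23.1948
comp_b a = -358 / √538 ≈ -15.434

-15.434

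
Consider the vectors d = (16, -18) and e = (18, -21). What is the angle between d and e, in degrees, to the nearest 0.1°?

d · e = 16·18 + (-18)·(-21) = 288 + 378 = 666
|d|² = 256 + 324 = 580,  |d| = √580 ≈ 24.083189
|e|² = 324 + 441 = 765,  |e| = √765 ≈ 27.658633
cos θ = 666 / (24.083189 · 27.658633) ≈ 0.99984
θ = arccos(0.99984) ≈ 1.0°

1.0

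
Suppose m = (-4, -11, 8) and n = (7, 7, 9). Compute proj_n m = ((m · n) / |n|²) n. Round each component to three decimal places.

m · n = (-4)·7 + (-11)·7 + 8·9 = -28 - 77 + 72 = -33
|n|² = 49 + 49 + 81 = 179
proj_n m = (-33/179) · (7, 7, 9) ≈ (-1.291, -1.291, -1.659)

(-1.291, -1.291, -1.659)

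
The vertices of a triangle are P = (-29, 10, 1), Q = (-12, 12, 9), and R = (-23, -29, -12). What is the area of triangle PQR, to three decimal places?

390.443

PQ = (17, 2, 8),  PR = (6, -39, -13)
i: 2·(-13) - 8·(-39) = -26 - (-312) = 286
j: 8·6 - 17·(-13) = 48 - (-221) = 269
k: 17·(-39) - 2·6 = -663 - 12 = -675
PQ × PR = (286, 269, -675)
|PQ × PR| = √609782 ≈ 780.8854
area = ½ · 780.8854 ≈ 390.443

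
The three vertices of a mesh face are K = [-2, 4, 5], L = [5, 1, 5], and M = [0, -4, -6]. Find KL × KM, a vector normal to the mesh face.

KL = (7, -3, 0)
KM = (2, -8, -11)
i: (-3)·(-11) - 0·(-8) = 33 - 0 = 33
j: 0·2 - 7·(-11) = 0 - (-77) = 77
k: 7·(-8) - (-3)·2 = -56 - (-6) = -50
KL × KM = (33, 77, -50)

(33, 77, -50)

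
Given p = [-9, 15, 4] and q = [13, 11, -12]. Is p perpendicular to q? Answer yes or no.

p · q = (-9)·13 + 15·11 + 4·(-12) = -117 + 165 - 48 = 0
Zero, so the vectors are orthogonal.

yes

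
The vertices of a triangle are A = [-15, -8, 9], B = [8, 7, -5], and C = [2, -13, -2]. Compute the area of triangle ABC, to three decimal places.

219.289

AB = (23, 15, -14),  AC = (17, -5, -11)
i: 15·(-11) - (-14)·(-5) = -165 - 70 = -235
j: (-14)·17 - 23·(-11) = -238 - (-253) = 15
k: 23·(-5) - 15·17 = -115 - 255 = -370
AB × AC = (-235, 15, -370)
|AB × AC| = √192350 ≈ 438.5772
area = ½ · 438.5772 ≈ 219.289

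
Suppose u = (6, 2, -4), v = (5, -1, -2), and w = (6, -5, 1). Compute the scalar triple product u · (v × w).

v × w:
i: (-1)·1 - (-2)·(-5) = -1 - 10 = -11
j: (-2)·6 - 5·1 = -12 - 5 = -17
k: 5·(-5) - (-1)·6 = -25 - (-6) = -19
v × w = (-11, -17, -19)
u · (v × w) = 6·(-11) + 2·(-17) + (-4)·(-19) = -66 - 34 + 76 = -24

-24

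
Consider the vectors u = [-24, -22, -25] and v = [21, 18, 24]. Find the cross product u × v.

i: (-22)·24 - (-25)·18 = -528 - (-450) = -78
j: (-25)·21 - (-24)·24 = -525 - (-576) = 51
k: (-24)·18 - (-22)·21 = -432 - (-462) = 30
u × v = (-78, 51, 30)

(-78, 51, 30)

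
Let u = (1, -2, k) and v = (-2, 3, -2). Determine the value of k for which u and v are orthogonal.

u · v = 1·(-2) + (-2)·3 + k·(-2) = -8 - 2k
Set equal to 0: -2k = 8, so k = -4.

-4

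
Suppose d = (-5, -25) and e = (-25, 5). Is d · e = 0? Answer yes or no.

yes

d · e = (-5)·(-25) + (-25)·5 = 125 - 125 = 0
Zero, so the vectors are orthogonal.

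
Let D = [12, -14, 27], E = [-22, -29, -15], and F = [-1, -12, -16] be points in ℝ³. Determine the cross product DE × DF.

DE = (-34, -15, -42)
DF = (-13, 2, -43)
i: (-15)·(-43) - (-42)·2 = 645 - (-84) = 729
j: (-42)·(-13) - (-34)·(-43) = 546 - 1462 = -916
k: (-34)·2 - (-15)·(-13) = -68 - 195 = -263
DE × DF = (729, -916, -263)

(729, -916, -263)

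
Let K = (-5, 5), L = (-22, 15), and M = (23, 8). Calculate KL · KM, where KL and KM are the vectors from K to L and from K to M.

KL = L − K = (-17, 10)
KM = M − K = (28, 3)
KL · KM = (-17)·28 + 10·3 = -476 + 30 = -446

-446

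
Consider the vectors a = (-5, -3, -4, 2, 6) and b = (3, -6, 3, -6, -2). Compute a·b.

a · b = (-5)·3 + (-3)·(-6) + (-4)·3 + 2·(-6) + 6·(-2) = -15 + 18 - 12 - 12 - 12 = -33

-33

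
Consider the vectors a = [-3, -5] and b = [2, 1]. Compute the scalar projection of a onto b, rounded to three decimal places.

a · b = (-3)·2 + (-5)·1 = -6 - 5 = -11
|b| = √(4 + 1) = √5 ≈ 2.2361
comp_b a = -11 / √5 ≈ -4.919

-4.919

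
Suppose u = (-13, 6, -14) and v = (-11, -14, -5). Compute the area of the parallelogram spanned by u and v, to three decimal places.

347.133

i: 6·(-5) - (-14)·(-14) = -30 - 196 = -226
j: (-14)·(-11) - (-13)·(-5) = 154 - 65 = 89
k: (-13)·(-14) - 6·(-11) = 182 - (-66) = 248
u × v = (-226, 89, 248)
|u × v| = √((-226)² + 89² + 248²) = √120501 ≈ 347.1325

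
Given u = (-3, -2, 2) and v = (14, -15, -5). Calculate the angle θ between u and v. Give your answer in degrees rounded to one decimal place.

u · v = (-3)·14 + (-2)·(-15) + 2·(-5) = -42 + 30 - 10 = -22
|u|² = 9 + 4 + 4 = 17,  |u| = √17 ≈ 4.123106
|v|² = 196 + 225 + 25 = 446,  |v| = √446 ≈ 21.118712
cos θ = -22 / (4.123106 · 21.118712) ≈ -0.25266
θ = arccos(-0.25266) ≈ 104.6°

104.6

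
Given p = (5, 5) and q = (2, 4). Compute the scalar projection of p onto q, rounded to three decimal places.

6.708

p · q = 5·2 + 5·4 = 10 + 20 = 30
|q| = √(4 + 16) = √20 ≈ 4.4721
comp_q p = 30 / √20 ≈ 6.708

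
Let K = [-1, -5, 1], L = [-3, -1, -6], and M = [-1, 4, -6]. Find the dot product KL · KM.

85

KL = L − K = (-2, 4, -7)
KM = M − K = (0, 9, -7)
KL · KM = (-2)·0 + 4·9 + (-7)·(-7) = 0 + 36 + 49 = 85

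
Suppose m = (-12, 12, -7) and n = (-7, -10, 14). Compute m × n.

(98, 217, 204)

i: 12·14 - (-7)·(-10) = 168 - 70 = 98
j: (-7)·(-7) - (-12)·14 = 49 - (-168) = 217
k: (-12)·(-10) - 12·(-7) = 120 - (-84) = 204
m × n = (98, 217, 204)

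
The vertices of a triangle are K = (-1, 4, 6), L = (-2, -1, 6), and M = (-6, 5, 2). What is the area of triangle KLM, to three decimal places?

16.523

KL = (-1, -5, 0),  KM = (-5, 1, -4)
i: (-5)·(-4) - 0·1 = 20 - 0 = 20
j: 0·(-5) - (-1)·(-4) = 0 - 4 = -4
k: (-1)·1 - (-5)·(-5) = -1 - 25 = -26
KL × KM = (20, -4, -26)
|KL × KM| = √1092 ≈ 33.0454
area = ½ · 33.0454 ≈ 16.523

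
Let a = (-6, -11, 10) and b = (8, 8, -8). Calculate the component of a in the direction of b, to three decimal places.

-15.588

a · b = (-6)·8 + (-11)·8 + 10·(-8) = -48 - 88 - 80 = -216
|b| = √(64 + 64 + 64) = √192 ≈ 13.8564
comp_b a = -216 / √192 ≈ -15.588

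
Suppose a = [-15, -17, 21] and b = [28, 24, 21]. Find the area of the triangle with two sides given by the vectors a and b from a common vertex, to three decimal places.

i: (-17)·21 - 21·24 = -357 - 504 = -861
j: 21·28 - (-15)·21 = 588 - (-315) = 903
k: (-15)·24 - (-17)·28 = -360 - (-476) = 116
a × b = (-861, 903, 116)
|a × b| = √((-861)² + 903² + 116²) = √1570186 ≈ 1253.0706
area = ½ · 1253.0706 ≈ 626.535

626.535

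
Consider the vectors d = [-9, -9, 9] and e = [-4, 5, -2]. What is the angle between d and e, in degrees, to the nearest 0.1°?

d · e = (-9)·(-4) + (-9)·5 + 9·(-2) = 36 - 45 - 18 = -27
|d|² = 81 + 81 + 81 = 243,  |d| = √243 ≈ 15.588457
|e|² = 16 + 25 + 4 = 45,  |e| = √45 ≈ 6.708204
cos θ = -27 / (15.588457 · 6.708204) ≈ -0.25820
θ = arccos(-0.25820) ≈ 105.0°

105.0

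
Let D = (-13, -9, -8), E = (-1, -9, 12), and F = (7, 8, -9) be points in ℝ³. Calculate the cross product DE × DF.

(-340, 412, 204)

DE = (12, 0, 20)
DF = (20, 17, -1)
i: 0·(-1) - 20·17 = 0 - 340 = -340
j: 20·20 - 12·(-1) = 400 - (-12) = 412
k: 12·17 - 0·20 = 204 - 0 = 204
DE × DF = (-340, 412, 204)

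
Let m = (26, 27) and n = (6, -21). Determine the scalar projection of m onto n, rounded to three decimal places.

-18.818

m · n = 26·6 + 27·(-21) = 156 - 567 = -411
|n| = √(36 + 441) = √477 ≈ 21.8403
comp_n m = -411 / √477 ≈ -18.818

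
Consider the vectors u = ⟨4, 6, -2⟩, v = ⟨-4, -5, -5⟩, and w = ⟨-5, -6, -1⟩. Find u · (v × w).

v × w:
i: (-5)·(-1) - (-5)·(-6) = 5 - 30 = -25
j: (-5)·(-5) - (-4)·(-1) = 25 - 4 = 21
k: (-4)·(-6) - (-5)·(-5) = 24 - 25 = -1
v × w = (-25, 21, -1)
u · (v × w) = 4·(-25) + 6·21 + (-2)·(-1) = -100 + 126 + 2 = 28

28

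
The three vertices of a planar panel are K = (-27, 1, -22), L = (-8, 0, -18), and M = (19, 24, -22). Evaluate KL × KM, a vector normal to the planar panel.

KL = (19, -1, 4)
KM = (46, 23, 0)
i: (-1)·0 - 4·23 = 0 - 92 = -92
j: 4·46 - 19·0 = 184 - 0 = 184
k: 19·23 - (-1)·46 = 437 - (-46) = 483
KL × KM = (-92, 184, 483)

(-92, 184, 483)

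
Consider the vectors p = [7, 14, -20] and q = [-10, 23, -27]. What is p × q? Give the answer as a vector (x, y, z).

(82, 389, 301)

i: 14·(-27) - (-20)·23 = -378 - (-460) = 82
j: (-20)·(-10) - 7·(-27) = 200 - (-189) = 389
k: 7·23 - 14·(-10) = 161 - (-140) = 301
p × q = (82, 389, 301)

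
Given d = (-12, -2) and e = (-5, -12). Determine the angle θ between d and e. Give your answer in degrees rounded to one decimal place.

d · e = (-12)·(-5) + (-2)·(-12) = 60 + 24 = 84
|d|² = 144 + 4 = 148,  |d| = √148 ≈ 12.165525
|e|² = 25 + 144 = 169,  |e| = √169 ≈ 13.000000
cos θ = 84 / (12.165525 · 13.000000) ≈ 0.53114
θ = arccos(0.53114) ≈ 57.9°

57.9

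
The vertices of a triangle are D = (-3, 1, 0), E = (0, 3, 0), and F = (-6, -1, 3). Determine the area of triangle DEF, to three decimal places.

DE = (3, 2, 0),  DF = (-3, -2, 3)
i: 2·3 - 0·(-2) = 6 - 0 = 6
j: 0·(-3) - 3·3 = 0 - 9 = -9
k: 3·(-2) - 2·(-3) = -6 - (-6) = 0
DE × DF = (6, -9, 0)
|DE × DF| = √117 ≈ 10.8167
area = ½ · 10.8167 ≈ 5.408

5.408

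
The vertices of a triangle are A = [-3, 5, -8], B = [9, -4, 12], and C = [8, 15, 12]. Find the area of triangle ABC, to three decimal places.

AB = (12, -9, 20),  AC = (11, 10, 20)
i: (-9)·20 - 20·10 = -180 - 200 = -380
j: 20·11 - 12·20 = 220 - 240 = -20
k: 12·10 - (-9)·11 = 120 - (-99) = 219
AB × AC = (-380, -20, 219)
|AB × AC| = √192761 ≈ 439.0456
area = ½ · 439.0456 ≈ 219.523

219.523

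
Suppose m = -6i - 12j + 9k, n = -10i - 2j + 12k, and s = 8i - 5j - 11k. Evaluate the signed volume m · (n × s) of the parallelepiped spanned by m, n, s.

n × s:
i: (-2)·(-11) - 12·(-5) = 22 - (-60) = 82
j: 12·8 - (-10)·(-11) = 96 - 110 = -14
k: (-10)·(-5) - (-2)·8 = 50 - (-16) = 66
n × s = (82, -14, 66)
m · (n × s) = (-6)·82 + (-12)·(-14) + 9·66 = -492 + 168 + 594 = 270

270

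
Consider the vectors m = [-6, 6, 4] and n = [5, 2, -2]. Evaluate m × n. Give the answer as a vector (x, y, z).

i: 6·(-2) - 4·2 = -12 - 8 = -20
j: 4·5 - (-6)·(-2) = 20 - 12 = 8
k: (-6)·2 - 6·5 = -12 - 30 = -42
m × n = (-20, 8, -42)

(-20, 8, -42)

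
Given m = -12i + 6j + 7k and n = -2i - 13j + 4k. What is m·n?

m · n = (-12)·(-2) + 6·(-13) + 7·4 = 24 - 78 + 28 = -26

-26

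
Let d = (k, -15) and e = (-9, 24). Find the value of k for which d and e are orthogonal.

d · e = k·(-9) + (-15)·24 = -360 - 9k
Set equal to 0: -9k = 360, so k = -40.

-40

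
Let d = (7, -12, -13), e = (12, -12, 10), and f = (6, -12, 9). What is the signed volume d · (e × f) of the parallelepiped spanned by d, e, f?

e × f:
i: (-12)·9 - 10·(-12) = -108 - (-120) = 12
j: 10·6 - 12·9 = 60 - 108 = -48
k: 12·(-12) - (-12)·6 = -144 - (-72) = -72
e × f = (12, -48, -72)
d · (e × f) = 7·12 + (-12)·(-48) + (-13)·(-72) = 84 + 576 + 936 = 1596

1596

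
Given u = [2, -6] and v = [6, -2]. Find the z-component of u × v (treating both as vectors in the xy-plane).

2·(-2) - (-6)·6 = -4 - (-36) = 32

32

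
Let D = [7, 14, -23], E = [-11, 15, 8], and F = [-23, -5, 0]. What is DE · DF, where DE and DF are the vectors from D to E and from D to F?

1234

DE = E − D = (-18, 1, 31)
DF = F − D = (-30, -19, 23)
DE · DF = (-18)·(-30) + 1·(-19) + 31·23 = 540 - 19 + 713 = 1234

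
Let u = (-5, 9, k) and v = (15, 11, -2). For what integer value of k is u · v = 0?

12

u · v = (-5)·15 + 9·11 + k·(-2) = 24 - 2k
Set equal to 0: -2k = -24, so k = 12.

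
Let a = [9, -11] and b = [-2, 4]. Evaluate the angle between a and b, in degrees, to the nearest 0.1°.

a · b = 9·(-2) + (-11)·4 = -18 - 44 = -62
|a|² = 81 + 121 = 202,  |a| = √202 ≈ 14.212670
|b|² = 4 + 16 = 20,  |b| = √20 ≈ 4.472136
cos θ = -62 / (14.212670 · 4.472136) ≈ -0.97544
θ = arccos(-0.97544) ≈ 167.3°

167.3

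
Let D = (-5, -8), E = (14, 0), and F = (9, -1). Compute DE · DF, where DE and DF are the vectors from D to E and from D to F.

DE = E − D = (19, 8)
DF = F − D = (14, 7)
DE · DF = 19·14 + 8·7 = 266 + 56 = 322

322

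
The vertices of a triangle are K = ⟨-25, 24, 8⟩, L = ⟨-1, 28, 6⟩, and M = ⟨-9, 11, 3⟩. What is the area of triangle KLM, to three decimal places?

KL = (24, 4, -2),  KM = (16, -13, -5)
i: 4·(-5) - (-2)·(-13) = -20 - 26 = -46
j: (-2)·16 - 24·(-5) = -32 - (-120) = 88
k: 24·(-13) - 4·16 = -312 - 64 = -376
KL × KM = (-46, 88, -376)
|KL × KM| = √151236 ≈ 388.8907
area = ½ · 388.8907 ≈ 194.445

194.445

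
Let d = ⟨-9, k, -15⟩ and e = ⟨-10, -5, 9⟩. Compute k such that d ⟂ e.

d · e = (-9)·(-10) + k·(-5) + (-15)·9 = -45 - 5k
Set equal to 0: -5k = 45, so k = -9.

-9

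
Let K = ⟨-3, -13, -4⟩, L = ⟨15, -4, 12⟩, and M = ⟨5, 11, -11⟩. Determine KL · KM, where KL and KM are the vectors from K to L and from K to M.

248

KL = L − K = (18, 9, 16)
KM = M − K = (8, 24, -7)
KL · KM = 18·8 + 9·24 + 16·(-7) = 144 + 216 - 112 = 248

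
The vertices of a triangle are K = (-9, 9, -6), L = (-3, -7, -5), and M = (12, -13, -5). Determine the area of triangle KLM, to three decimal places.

102.319

KL = (6, -16, 1),  KM = (21, -22, 1)
i: (-16)·1 - 1·(-22) = -16 - (-22) = 6
j: 1·21 - 6·1 = 21 - 6 = 15
k: 6·(-22) - (-16)·21 = -132 - (-336) = 204
KL × KM = (6, 15, 204)
|KL × KM| = √41877 ≈ 204.6387
area = ½ · 204.6387 ≈ 102.319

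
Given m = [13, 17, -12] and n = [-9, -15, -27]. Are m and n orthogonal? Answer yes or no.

m · n = 13·(-9) + 17·(-15) + (-12)·(-27) = -117 - 255 + 324 = -48
Nonzero, so the vectors are not orthogonal.

no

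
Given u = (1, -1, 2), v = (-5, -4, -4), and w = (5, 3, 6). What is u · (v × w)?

v × w:
i: (-4)·6 - (-4)·3 = -24 - (-12) = -12
j: (-4)·5 - (-5)·6 = -20 - (-30) = 10
k: (-5)·3 - (-4)·5 = -15 - (-20) = 5
v × w = (-12, 10, 5)
u · (v × w) = 1·(-12) + (-1)·10 + 2·5 = -12 - 10 + 10 = -12

-12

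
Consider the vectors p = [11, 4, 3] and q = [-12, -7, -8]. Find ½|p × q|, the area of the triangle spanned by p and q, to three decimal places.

i: 4·(-8) - 3·(-7) = -32 - (-21) = -11
j: 3·(-12) - 11·(-8) = -36 - (-88) = 52
k: 11·(-7) - 4·(-12) = -77 - (-48) = -29
p × q = (-11, 52, -29)
|p × q| = √((-11)² + 52² + (-29)²) = √3666 ≈ 60.5475
area = ½ · 60.5475 ≈ 30.274

30.274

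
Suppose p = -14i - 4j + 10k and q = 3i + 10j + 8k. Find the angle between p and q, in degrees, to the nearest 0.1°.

90.5

p · q = (-14)·3 + (-4)·10 + 10·8 = -42 - 40 + 80 = -2
|p|² = 196 + 16 + 100 = 312,  |p| = √312 ≈ 17.663522
|q|² = 9 + 100 + 64 = 173,  |q| = √173 ≈ 13.152946
cos θ = -2 / (17.663522 · 13.152946) ≈ -0.00861
θ = arccos(-0.00861) ≈ 90.5°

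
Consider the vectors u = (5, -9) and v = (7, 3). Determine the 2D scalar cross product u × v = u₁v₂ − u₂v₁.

5·3 - (-9)·7 = 15 - (-63) = 78

78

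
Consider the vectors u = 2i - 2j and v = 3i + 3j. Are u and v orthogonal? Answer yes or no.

u · v = 2·3 + (-2)·3 = 6 - 6 = 0
Zero, so the vectors are orthogonal.

yes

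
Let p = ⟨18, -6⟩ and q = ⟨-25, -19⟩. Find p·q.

-336

p · q = 18·(-25) + (-6)·(-19) = -450 + 114 = -336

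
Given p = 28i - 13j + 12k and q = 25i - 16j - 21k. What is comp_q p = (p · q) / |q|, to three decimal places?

p · q = 28·25 + (-13)·(-16) + 12·(-21) = 700 + 208 - 252 = 656
|q| = √(625 + 256 + 441) = √1322 ≈ 36.3593
comp_q p = 656 / √1322 ≈ 18.042

18.042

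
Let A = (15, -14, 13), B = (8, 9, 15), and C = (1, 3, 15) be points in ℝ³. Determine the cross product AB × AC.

AB = (-7, 23, 2)
AC = (-14, 17, 2)
i: 23·2 - 2·17 = 46 - 34 = 12
j: 2·(-14) - (-7)·2 = -28 - (-14) = -14
k: (-7)·17 - 23·(-14) = -119 - (-322) = 203
AB × AC = (12, -14, 203)

(12, -14, 203)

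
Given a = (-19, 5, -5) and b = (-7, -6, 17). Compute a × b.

(55, 358, 149)

i: 5·17 - (-5)·(-6) = 85 - 30 = 55
j: (-5)·(-7) - (-19)·17 = 35 - (-323) = 358
k: (-19)·(-6) - 5·(-7) = 114 - (-35) = 149
a × b = (55, 358, 149)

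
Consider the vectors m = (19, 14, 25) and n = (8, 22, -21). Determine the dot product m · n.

m · n = 19·8 + 14·22 + 25·(-21) = 152 + 308 - 525 = -65

-65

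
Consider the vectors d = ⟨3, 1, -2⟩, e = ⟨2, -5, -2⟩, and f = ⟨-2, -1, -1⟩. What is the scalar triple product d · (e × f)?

e × f:
i: (-5)·(-1) - (-2)·(-1) = 5 - 2 = 3
j: (-2)·(-2) - 2·(-1) = 4 - (-2) = 6
k: 2·(-1) - (-5)·(-2) = -2 - 10 = -12
e × f = (3, 6, -12)
d · (e × f) = 3·3 + 1·6 + (-2)·(-12) = 9 + 6 + 24 = 39

39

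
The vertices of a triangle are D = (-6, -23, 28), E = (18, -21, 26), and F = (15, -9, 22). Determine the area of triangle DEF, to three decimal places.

155.801

DE = (24, 2, -2),  DF = (21, 14, -6)
i: 2·(-6) - (-2)·14 = -12 - (-28) = 16
j: (-2)·21 - 24·(-6) = -42 - (-144) = 102
k: 24·14 - 2·21 = 336 - 42 = 294
DE × DF = (16, 102, 294)
|DE × DF| = √97096 ≈ 311.6023
area = ½ · 311.6023 ≈ 155.801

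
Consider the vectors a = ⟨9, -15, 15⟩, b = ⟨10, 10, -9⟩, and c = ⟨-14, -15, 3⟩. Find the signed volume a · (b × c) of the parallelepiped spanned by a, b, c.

-2535

b × c:
i: 10·3 - (-9)·(-15) = 30 - 135 = -105
j: (-9)·(-14) - 10·3 = 126 - 30 = 96
k: 10·(-15) - 10·(-14) = -150 - (-140) = -10
b × c = (-105, 96, -10)
a · (b × c) = 9·(-105) + (-15)·96 + 15·(-10) = -945 - 1440 - 150 = -2535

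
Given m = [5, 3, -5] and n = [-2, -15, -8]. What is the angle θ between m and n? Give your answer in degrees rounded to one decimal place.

m · n = 5·(-2) + 3·(-15) + (-5)·(-8) = -10 - 45 + 40 = -15
|m|² = 25 + 9 + 25 = 59,  |m| = √59 ≈ 7.681146
|n|² = 4 + 225 + 64 = 293,  |n| = √293 ≈ 17.117243
cos θ = -15 / (7.681146 · 17.117243) ≈ -0.11409
θ = arccos(-0.11409) ≈ 96.6°

96.6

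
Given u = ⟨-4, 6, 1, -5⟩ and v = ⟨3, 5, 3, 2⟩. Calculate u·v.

11

u · v = (-4)·3 + 6·5 + 1·3 + (-5)·2 = -12 + 30 + 3 - 10 = 11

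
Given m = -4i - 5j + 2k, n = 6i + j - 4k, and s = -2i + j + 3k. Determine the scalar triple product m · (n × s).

n × s:
i: 1·3 - (-4)·1 = 3 - (-4) = 7
j: (-4)·(-2) - 6·3 = 8 - 18 = -10
k: 6·1 - 1·(-2) = 6 - (-2) = 8
n × s = (7, -10, 8)
m · (n × s) = (-4)·7 + (-5)·(-10) + 2·8 = -28 + 50 + 16 = 38

38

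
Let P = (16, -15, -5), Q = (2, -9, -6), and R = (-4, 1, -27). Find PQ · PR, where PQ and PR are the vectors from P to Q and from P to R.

398

PQ = Q − P = (-14, 6, -1)
PR = R − P = (-20, 16, -22)
PQ · PR = (-14)·(-20) + 6·16 + (-1)·(-22) = 280 + 96 + 22 = 398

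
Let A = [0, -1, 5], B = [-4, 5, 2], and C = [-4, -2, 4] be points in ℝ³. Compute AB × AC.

AB = (-4, 6, -3)
AC = (-4, -1, -1)
i: 6·(-1) - (-3)·(-1) = -6 - 3 = -9
j: (-3)·(-4) - (-4)·(-1) = 12 - 4 = 8
k: (-4)·(-1) - 6·(-4) = 4 - (-24) = 28
AB × AC = (-9, 8, 28)

(-9, 8, 28)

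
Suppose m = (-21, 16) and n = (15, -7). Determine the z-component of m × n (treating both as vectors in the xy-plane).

-93

(-21)·(-7) - 16·15 = 147 - 240 = -93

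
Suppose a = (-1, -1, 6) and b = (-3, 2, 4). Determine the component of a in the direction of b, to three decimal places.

a · b = (-1)·(-3) + (-1)·2 + 6·4 = 3 - 2 + 24 = 25
|b| = √(9 + 4 + 16) = √29 ≈ 5.3852
comp_b a = 25 / √29 ≈ 4.642

4.642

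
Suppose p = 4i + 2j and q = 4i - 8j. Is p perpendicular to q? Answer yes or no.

p · q = 4·4 + 2·(-8) = 16 - 16 = 0
Zero, so the vectors are orthogonal.

yes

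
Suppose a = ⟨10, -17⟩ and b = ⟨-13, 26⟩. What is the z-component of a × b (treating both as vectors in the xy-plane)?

39

10·26 - (-17)·(-13) = 260 - 221 = 39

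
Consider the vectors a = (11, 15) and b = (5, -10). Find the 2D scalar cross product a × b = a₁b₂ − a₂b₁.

-185

11·(-10) - 15·5 = -110 - 75 = -185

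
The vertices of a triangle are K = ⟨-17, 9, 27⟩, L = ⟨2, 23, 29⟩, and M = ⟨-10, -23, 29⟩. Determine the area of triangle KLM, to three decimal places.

KL = (19, 14, 2),  KM = (7, -32, 2)
i: 14·2 - 2·(-32) = 28 - (-64) = 92
j: 2·7 - 19·2 = 14 - 38 = -24
k: 19·(-32) - 14·7 = -608 - 98 = -706
KL × KM = (92, -24, -706)
|KL × KM| = √507476 ≈ 712.3735
area = ½ · 712.3735 ≈ 356.187

356.187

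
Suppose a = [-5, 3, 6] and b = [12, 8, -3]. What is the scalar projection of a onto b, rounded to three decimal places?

-3.666

a · b = (-5)·12 + 3·8 + 6·(-3) = -60 + 24 - 18 = -54
|b| = √(144 + 64 + 9) = √217 ≈ 14.7309
comp_b a = -54 / √217 ≈ -3.666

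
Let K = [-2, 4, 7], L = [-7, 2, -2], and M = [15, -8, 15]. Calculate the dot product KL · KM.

-133

KL = L − K = (-5, -2, -9)
KM = M − K = (17, -12, 8)
KL · KM = (-5)·17 + (-2)·(-12) + (-9)·8 = -85 + 24 - 72 = -133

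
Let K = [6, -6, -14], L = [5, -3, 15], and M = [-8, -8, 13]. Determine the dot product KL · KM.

KL = L − K = (-1, 3, 29)
KM = M − K = (-14, -2, 27)
KL · KM = (-1)·(-14) + 3·(-2) + 29·27 = 14 - 6 + 783 = 791

791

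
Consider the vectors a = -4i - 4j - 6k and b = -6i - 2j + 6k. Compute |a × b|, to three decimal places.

71.777

i: (-4)·6 - (-6)·(-2) = -24 - 12 = -36
j: (-6)·(-6) - (-4)·6 = 36 - (-24) = 60
k: (-4)·(-2) - (-4)·(-6) = 8 - 24 = -16
a × b = (-36, 60, -16)
|a × b| = √((-36)² + 60² + (-16)²) = √5152 ≈ 71.7774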